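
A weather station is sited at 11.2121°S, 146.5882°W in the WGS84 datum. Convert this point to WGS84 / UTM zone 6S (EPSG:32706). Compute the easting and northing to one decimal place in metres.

Zone 6 central meridian λ₀ = 6×6 − 183 = -147°; Δλ = +0.4118°.
Transverse Mercator on WGS84 with k₀ = 0.9996 gives E = 544954.506 m, N = 8760536.994 m.

E 544954.5 m, N 8760537.0 m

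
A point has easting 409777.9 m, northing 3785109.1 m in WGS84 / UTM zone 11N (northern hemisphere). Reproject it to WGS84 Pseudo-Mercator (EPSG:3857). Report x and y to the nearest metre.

x -13133396 m, y 4056106 m

Unproject from UTM 11N (λ₀ = -117°) → φ = 34.20309979°, λ = -117.97930043°.
Web Mercator (R = 6378137 m): x = -13133395.648 m, y = 4056106.077 m.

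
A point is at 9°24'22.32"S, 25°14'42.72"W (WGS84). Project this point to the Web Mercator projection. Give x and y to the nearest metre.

Web Mercator is spherical with R = a = 6378137 m.
x = R·λ = 6378137 × -0.440611860 = -2810282.809 m.
y = R·ln tan(π/4 + φ/2) = 6378137 × -0.164911603 = -1051828.794 m.

x -2810283 m, y -1051829 m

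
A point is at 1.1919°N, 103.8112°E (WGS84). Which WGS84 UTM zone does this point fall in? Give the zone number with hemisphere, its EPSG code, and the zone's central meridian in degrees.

Zone 48N (EPSG:32648), central meridian 105°

UTM zone = ⌊(λ + 180)/6⌋ + 1; 103.8112° ∈ [102°, 108°) → zone 48.
Hemisphere: N (φ ≥ 0).
Central meridian λ₀ = 6×48 − 183 = 105°.
EPSG code: 32648.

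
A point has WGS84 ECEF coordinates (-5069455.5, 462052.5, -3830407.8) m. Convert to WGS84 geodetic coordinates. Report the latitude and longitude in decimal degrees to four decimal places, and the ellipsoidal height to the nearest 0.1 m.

lat -37.1453°, lon 174.7922°, h 246.3 m

λ = atan2(Y, X) = 174.79219944°; p = √(X²+Y²) = 5090468.7 m.
Bowring's method on WGS84 (a = 6378137 m, b = 6356752.314 m) gives φ = -37.14530031°, h = 246.315 m.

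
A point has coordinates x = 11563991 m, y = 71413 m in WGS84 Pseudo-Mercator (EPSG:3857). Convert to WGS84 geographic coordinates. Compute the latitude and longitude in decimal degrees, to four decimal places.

R = 6378137 m. λ = x/R = 103.88109861°.
φ = 2·arctan(exp(y/R)) − 90° = 2·arctan(1.01126) − 90° = 0.64150049°.

lat 0.6415°, lon 103.8811°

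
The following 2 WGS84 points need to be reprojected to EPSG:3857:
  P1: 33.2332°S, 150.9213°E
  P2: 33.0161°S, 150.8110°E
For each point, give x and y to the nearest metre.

Web Mercator: x = R·λ, y = R·ln tan(π/4+φ/2), R = 6378137 m.
P1 (-33.2332°, 150.9213°) → (16800482.266, -3926298.428) m.
P2 (-33.0161°, 150.8110°) → (16788203.726, -3897441.164) m.

P1: x 16800482 m, y -3926298 m; P2: x 16788204 m, y -3897441 m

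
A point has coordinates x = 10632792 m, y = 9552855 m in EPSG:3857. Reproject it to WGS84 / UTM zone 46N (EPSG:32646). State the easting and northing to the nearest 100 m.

E 619600 m, N 7187200 m

Web Mercator inverse (R = 6378137 m) → φ = 64.78840161°, λ = 95.51599566°.
UTM 46N forward: E = 619559.176 m, N = 7187248.224 m.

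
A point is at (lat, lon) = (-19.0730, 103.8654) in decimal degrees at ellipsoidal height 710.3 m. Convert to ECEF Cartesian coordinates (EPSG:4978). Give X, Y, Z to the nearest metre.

WGS84: a = 6378137 m, e² = 0.006694380; N(φ) = a/√(1−e²sin²φ) = 6380417.858 m.
X = (N+h)·cosφ·cosλ = -1445237.366 m; Y = (N+h)·cosφ·sinλ = 5855093.493 m; Z = (N(1−e²)+h)·sinφ = -2071220.205 m.

X -1445237 m, Y 5855093 m, Z -2071220 m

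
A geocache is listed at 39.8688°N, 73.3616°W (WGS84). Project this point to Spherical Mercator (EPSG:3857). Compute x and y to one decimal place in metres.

Web Mercator is spherical with R = a = 6378137 m.
x = R·λ = 6378137 × -1.280401465 = -8166575.956 m.
y = R·ln tan(π/4 + φ/2) = 6378137 × 0.759923302 = 4846894.930 m.

x -8166576.0 m, y 4846894.9 m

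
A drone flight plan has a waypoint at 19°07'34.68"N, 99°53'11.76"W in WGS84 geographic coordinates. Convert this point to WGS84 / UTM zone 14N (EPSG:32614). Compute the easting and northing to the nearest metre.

E 406753 m, N 2115039 m

Zone 14 central meridian λ₀ = 6×14 − 183 = -99°; Δλ = -0.8866°.
Transverse Mercator on WGS84 with k₀ = 0.9996 gives E = 406753.132 m, N = 2115038.763 m.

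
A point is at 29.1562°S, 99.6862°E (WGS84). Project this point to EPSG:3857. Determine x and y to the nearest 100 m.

Web Mercator is spherical with R = a = 6378137 m.
x = R·λ = 6378137 × 1.739852409 = 11097017.023 m.
y = R·ln tan(π/4 + φ/2) = 6378137 × -0.532372048 = -3395541.856 m.

x 11097000 m, y -3395500 m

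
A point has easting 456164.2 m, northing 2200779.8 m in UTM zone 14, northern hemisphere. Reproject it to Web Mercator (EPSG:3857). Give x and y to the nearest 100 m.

x -11067300 m, y 2261500 m

Unproject from UTM 14N (λ₀ = -99°) → φ = 19.90280042°, λ = -99.41880002°.
Web Mercator (R = 6378137 m): x = -11067250.193 m, y = 2261519.851 m.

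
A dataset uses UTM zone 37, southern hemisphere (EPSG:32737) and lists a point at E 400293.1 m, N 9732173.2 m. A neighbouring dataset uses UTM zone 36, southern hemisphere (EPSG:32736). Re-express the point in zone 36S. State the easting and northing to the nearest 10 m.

UTM 37S → geographic: φ = -2.42280012°, λ = 38.10319966°.
UTM 36S (λ₀ = 33°) forward: E = 1068108.133 m, N = 9731134.516 m.

E 1068110 m, N 9731130 m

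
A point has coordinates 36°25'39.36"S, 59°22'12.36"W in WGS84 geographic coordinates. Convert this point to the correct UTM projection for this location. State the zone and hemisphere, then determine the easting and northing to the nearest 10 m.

Zone 21S: E 287530 m, N 5966010 m

Longitude -59.3701° lies in the 6° band [-60°, -54°), giving zone 21; latitude is south of the equator, so 21S.
Zone 21 central meridian λ₀ = 6×21 − 183 = -57°; Δλ = -2.3701°.
Transverse Mercator on WGS84 with k₀ = 0.9996 gives E = 287529.612 m, N = 5966012.397 m.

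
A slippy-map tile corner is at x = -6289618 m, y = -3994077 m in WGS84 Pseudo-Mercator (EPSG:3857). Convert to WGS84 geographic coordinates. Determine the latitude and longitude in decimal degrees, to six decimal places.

lat -33.740997°, lon -56.500600°

R = 6378137 m. λ = x/R = -56.50059981°.
φ = 2·arctan(exp(y/R)) − 90° = 2·arctan(0.53461) − 90° = -33.74099666°.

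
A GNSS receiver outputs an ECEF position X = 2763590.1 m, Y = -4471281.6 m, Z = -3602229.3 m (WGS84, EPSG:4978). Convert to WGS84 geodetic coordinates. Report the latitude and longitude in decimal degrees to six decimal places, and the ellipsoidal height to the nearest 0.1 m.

lat -34.602600°, lon -58.280800°, h 991.8 m

λ = atan2(Y, X) = -58.28080004°; p = √(X²+Y²) = 5256404.6 m.
Bowring's method on WGS84 (a = 6378137 m, b = 6356752.314 m) gives φ = -34.60260010°, h = 991.759 m.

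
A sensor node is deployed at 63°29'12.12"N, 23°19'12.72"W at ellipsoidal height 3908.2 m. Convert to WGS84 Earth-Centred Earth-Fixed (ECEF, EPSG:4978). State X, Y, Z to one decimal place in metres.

X 2623274.2 m, Y -1130856.9 m, Z 5687898.8 m

WGS84: a = 6378137 m, e² = 0.006694380; N(φ) = a/√(1−e²sin²φ) = 6395300.518 m.
X = (N+h)·cosφ·cosλ = 2623274.191 m; Y = (N+h)·cosφ·sinλ = -1130856.909 m; Z = (N(1−e²)+h)·sinφ = 5687898.807 m.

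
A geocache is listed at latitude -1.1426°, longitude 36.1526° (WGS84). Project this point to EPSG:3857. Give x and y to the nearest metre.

Web Mercator is spherical with R = a = 6378137 m.
x = R·λ = 6378137 × 0.630981903 = 4024489.023 m.
y = R·ln tan(π/4 + φ/2) = 6378137 × -0.019943454 = -127202.082 m.

x 4024489 m, y -127202 m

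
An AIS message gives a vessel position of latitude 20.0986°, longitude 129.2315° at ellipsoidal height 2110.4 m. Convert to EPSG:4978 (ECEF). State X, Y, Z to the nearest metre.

X -3790985 m, Y 4642993 m, Z 2178676 m

WGS84: a = 6378137 m, e² = 0.006694380; N(φ) = a/√(1−e²sin²φ) = 6380659.499 m.
X = (N+h)·cosφ·cosλ = -3790984.942 m; Y = (N+h)·cosφ·sinλ = 4642992.753 m; Z = (N(1−e²)+h)·sinφ = 2178676.000 m.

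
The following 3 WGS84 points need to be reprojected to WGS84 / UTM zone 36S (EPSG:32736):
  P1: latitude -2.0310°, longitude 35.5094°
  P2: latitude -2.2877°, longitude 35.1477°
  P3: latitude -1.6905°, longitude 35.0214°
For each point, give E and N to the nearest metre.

UTM zone 36S: λ₀ = 33°, k₀ = 0.9996.
P1 (-2.0310°, 35.5094°) → (779148.785, 9775295.782) m.
P2 (-2.2877°, 35.1477°) → (738852.176, 9746960.306) m.
P3 (-1.6905°, 35.0214°) → (724880.856, 9813031.350) m.

P1: E 779149 m, N 9775296 m; P2: E 738852 m, N 9746960 m; P3: E 724881 m, N 9813031 m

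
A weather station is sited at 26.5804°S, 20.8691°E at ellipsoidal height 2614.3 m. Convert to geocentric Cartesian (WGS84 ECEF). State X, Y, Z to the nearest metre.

X 5335573 m, Y 2034161 m, Z -2837884 m

WGS84: a = 6378137 m, e² = 0.006694380; N(φ) = a/√(1−e²sin²φ) = 6382415.645 m.
X = (N+h)·cosφ·cosλ = 5335572.815 m; Y = (N+h)·cosφ·sinλ = 2034160.706 m; Z = (N(1−e²)+h)·sinφ = -2837883.961 m.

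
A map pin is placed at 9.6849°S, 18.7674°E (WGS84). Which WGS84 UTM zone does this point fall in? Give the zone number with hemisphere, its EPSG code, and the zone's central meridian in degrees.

Zone 34S (EPSG:32734), central meridian 21°

UTM zone = ⌊(λ + 180)/6⌋ + 1; 18.7674° ∈ [18°, 24°) → zone 34.
Hemisphere: S (φ < 0).
Central meridian λ₀ = 6×34 − 183 = 21°.
EPSG code: 32734.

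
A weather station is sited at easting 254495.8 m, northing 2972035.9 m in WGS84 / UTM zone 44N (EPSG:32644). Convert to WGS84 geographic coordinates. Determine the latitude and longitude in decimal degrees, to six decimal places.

Zone 44N: λ₀ = 81°, k₀ = 0.9996, false easting 500000 m.
Meridian distance M = (N − FN)/k₀ = 2973225.2 m.
Inverse transverse Mercator on WGS84 gives φ = 26.84839982°, λ = 78.52929992°.

lat 26.848400°, lon 78.529300°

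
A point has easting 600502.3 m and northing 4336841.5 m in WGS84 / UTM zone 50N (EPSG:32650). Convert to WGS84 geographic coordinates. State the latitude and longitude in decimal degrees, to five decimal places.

lat 39.17500°, lon 118.16350°

Zone 50N: λ₀ = 117°, k₀ = 0.9996, false easting 500000 m.
Meridian distance M = (N − FN)/k₀ = 4338576.9 m.
Inverse transverse Mercator on WGS84 gives φ = 39.17500028°, λ = 118.16350039°.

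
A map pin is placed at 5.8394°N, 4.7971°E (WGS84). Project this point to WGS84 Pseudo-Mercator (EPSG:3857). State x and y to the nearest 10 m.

Web Mercator is spherical with R = a = 6378137 m.
x = R·λ = 6378137 × 0.083725190 = 534010.729 m.
y = R·ln tan(π/4 + φ/2) = 6378137 × 0.102093651 = 651167.294 m.

x 534010 m, y 651170 m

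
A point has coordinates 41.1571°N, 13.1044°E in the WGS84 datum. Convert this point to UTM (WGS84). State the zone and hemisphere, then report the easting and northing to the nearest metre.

Zone 33N: E 340952 m, N 4557929 m

Longitude 13.1044° lies in the 6° band [12°, 18°), giving zone 33; latitude is north of the equator, so 33N.
Zone 33 central meridian λ₀ = 6×33 − 183 = 15°; Δλ = -1.8956°.
Transverse Mercator on WGS84 with k₀ = 0.9996 gives E = 340952.333 m, N = 4557928.762 m.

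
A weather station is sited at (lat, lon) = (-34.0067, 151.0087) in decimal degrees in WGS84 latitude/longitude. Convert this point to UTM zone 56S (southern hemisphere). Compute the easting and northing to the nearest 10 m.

E 316110 m, N 6235310 m

Zone 56 central meridian λ₀ = 6×56 − 183 = 153°; Δλ = -1.9913°.
Transverse Mercator on WGS84 with k₀ = 0.9996 gives E = 316108.227 m, N = 6235313.466 m.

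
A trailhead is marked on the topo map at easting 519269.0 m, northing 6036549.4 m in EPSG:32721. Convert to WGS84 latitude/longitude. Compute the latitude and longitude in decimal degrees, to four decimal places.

lat -35.8150°, lon -56.7867°

Zone 21S: λ₀ = -57°, k₀ = 0.9996, false easting 500000 m, false northing 10000000 m.
Meridian distance M = (N − FN)/k₀ = -3965036.6 m.
Inverse transverse Mercator on WGS84 gives φ = -35.81500041°, λ = -56.78670039°.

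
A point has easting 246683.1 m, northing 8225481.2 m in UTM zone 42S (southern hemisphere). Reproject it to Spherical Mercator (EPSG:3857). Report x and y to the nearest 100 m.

Unproject from UTM 42S (λ₀ = 69°) → φ = -16.03739982°, λ = 66.63249976°.
Web Mercator (R = 6378137 m): x = 7417495.944 m, y = -1809054.281 m.

x 7417500 m, y -1809100 m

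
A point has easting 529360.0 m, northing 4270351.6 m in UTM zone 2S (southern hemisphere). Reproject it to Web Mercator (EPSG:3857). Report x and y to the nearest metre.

x -18988322 m, y -6749116 m

Unproject from UTM 2S (λ₀ = -171°) → φ = -51.71700014°, λ = -170.57500062°.
Web Mercator (R = 6378137 m): x = -18988322.211 m, y = -6749116.314 m.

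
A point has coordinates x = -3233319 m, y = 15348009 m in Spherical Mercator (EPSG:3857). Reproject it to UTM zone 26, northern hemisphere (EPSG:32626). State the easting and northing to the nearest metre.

Web Mercator inverse (R = 6378137 m) → φ = 79.69810070°, λ = -29.04539876°.
UTM 26N forward: E = 459172.484 m, N = 8848606.635 m.

E 459172 m, N 8848607 m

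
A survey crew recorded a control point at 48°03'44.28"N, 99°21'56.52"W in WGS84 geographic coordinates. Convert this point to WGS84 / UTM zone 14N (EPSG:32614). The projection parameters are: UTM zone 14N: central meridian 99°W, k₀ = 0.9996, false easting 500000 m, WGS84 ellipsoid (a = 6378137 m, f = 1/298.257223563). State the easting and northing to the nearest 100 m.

Zone 14 central meridian λ₀ = 6×14 − 183 = -99°; Δλ = -0.3657°.
Transverse Mercator on WGS84 with k₀ = 0.9996 gives E = 472753.304 m, N = 5323289.331 m.

E 472800 m, N 5323300 m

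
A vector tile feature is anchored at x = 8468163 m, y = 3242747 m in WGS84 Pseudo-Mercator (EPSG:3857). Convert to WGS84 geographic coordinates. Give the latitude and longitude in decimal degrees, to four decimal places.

lat 27.9506°, lon 76.0708°

R = 6378137 m. λ = x/R = 76.07080251°.
φ = 2·arctan(exp(y/R)) − 90° = 2·arctan(1.66266) − 90° = 27.95059995°.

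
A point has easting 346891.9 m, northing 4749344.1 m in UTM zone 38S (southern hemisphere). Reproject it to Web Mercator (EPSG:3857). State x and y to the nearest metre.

Unproject from UTM 38S (λ₀ = 45°) → φ = -47.39139959°, λ = 42.97119961°.
Web Mercator (R = 6378137 m): x = 4783532.059 m, y = -6006196.100 m.

x 4783532 m, y -6006196 m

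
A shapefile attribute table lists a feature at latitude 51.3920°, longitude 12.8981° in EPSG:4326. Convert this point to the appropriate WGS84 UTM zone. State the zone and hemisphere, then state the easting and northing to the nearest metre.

Longitude 12.8981° lies in the 6° band [12°, 18°), giving zone 33; latitude is north of the equator, so 33N.
Zone 33 central meridian λ₀ = 6×33 − 183 = 15°; Δλ = -2.1019°.
Transverse Mercator on WGS84 with k₀ = 0.9996 gives E = 353764.017 m, N = 5695514.727 m.

Zone 33N: E 353764 m, N 5695515 m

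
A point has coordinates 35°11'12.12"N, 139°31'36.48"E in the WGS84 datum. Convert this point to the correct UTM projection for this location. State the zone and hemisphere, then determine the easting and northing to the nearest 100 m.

Longitude 139.5268° lies in the 6° band [138°, 144°), giving zone 54; latitude is north of the equator, so 54N.
Zone 54 central meridian λ₀ = 6×54 − 183 = 141°; Δλ = -1.4732°.
Transverse Mercator on WGS84 with k₀ = 0.9996 gives E = 365869.115 m, N = 3894741.506 m.

Zone 54N: E 365900 m, N 3894700 m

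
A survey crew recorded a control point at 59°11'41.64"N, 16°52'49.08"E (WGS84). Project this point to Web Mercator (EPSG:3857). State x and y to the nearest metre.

Web Mercator is spherical with R = a = 6378137 m.
x = R·λ = 6378137 × 0.294616814 = 1879106.400 m.
y = R·ln tan(π/4 + φ/2) = 6378137 × 1.289190249 = 8222632.030 m.

x 1879106 m, y 8222632 m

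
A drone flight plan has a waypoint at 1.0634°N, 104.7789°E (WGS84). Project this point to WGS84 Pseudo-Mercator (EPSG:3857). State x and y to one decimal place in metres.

x 11663933.8 m, y 118383.9 m

Web Mercator is spherical with R = a = 6378137 m.
x = R·λ = 6378137 × 1.828736792 = 11663933.794 m.
y = R·ln tan(π/4 + φ/2) = 6378137 × 0.018560897 = 118383.943 m.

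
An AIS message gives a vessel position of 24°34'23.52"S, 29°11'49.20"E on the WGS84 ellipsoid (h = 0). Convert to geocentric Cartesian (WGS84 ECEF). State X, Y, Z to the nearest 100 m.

X 5066400 m, Y 2831200 m, Z -2636200 m

WGS84: a = 6378137 m, e² = 0.006694380; N(φ) = a/√(1−e²sin²φ) = 6381832.186 m.
X = (N+h)·cosφ·cosλ = 5066443.312 m; Y = (N+h)·cosφ·sinλ = 2831191.332 m; Z = (N(1−e²)+h)·sinφ = -2636153.369 m.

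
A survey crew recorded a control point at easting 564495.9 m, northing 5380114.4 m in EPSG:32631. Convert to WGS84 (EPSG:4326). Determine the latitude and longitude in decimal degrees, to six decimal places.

Zone 31N: λ₀ = 3°, k₀ = 0.9996, false easting 500000 m.
Meridian distance M = (N − FN)/k₀ = 5382267.3 m.
Inverse transverse Mercator on WGS84 gives φ = 48.57079995°, λ = 3.87430054°.

lat 48.570800°, lon 3.874301°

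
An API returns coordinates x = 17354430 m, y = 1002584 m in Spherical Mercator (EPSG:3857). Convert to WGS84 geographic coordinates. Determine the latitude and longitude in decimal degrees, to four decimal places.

R = 6378137 m. λ = x/R = 155.89749716°.
φ = 2·arctan(exp(y/R)) − 90° = 2·arctan(1.17022) − 90° = 8.96950319°.

lat 8.9695°, lon 155.8975°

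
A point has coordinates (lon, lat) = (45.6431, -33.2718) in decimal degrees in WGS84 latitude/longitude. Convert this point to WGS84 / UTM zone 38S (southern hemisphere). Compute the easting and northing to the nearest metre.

Zone 38 central meridian λ₀ = 6×38 − 183 = 45°; Δλ = +0.6431°.
Transverse Mercator on WGS84 with k₀ = 0.9996 gives E = 559891.351 m, N = 6318396.222 m.

E 559891 m, N 6318396 m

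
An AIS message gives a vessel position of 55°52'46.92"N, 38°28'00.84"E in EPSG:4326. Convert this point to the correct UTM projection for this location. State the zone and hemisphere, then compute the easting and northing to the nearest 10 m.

Zone 37N: E 466650 m, N 6192820 m

Longitude 38.4669° lies in the 6° band [36°, 42°), giving zone 37; latitude is north of the equator, so 37N.
Zone 37 central meridian λ₀ = 6×37 − 183 = 39°; Δλ = -0.5331°.
Transverse Mercator on WGS84 with k₀ = 0.9996 gives E = 466648.692 m, N = 6192819.104 m.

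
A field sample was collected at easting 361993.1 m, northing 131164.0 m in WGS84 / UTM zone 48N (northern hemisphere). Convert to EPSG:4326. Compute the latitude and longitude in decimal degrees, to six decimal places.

Zone 48N: λ₀ = 105°, k₀ = 0.9996, false easting 500000 m.
Meridian distance M = (N − FN)/k₀ = 131216.5 m.
Inverse transverse Mercator on WGS84 gives φ = 1.18640028°, λ = 103.75960015°.

lat 1.186400°, lon 103.759600°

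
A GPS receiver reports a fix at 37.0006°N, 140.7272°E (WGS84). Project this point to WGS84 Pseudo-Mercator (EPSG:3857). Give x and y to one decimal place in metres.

Web Mercator is spherical with R = a = 6378137 m.
x = R·λ = 6378137 × 2.456152987 = 15665680.245 m.
y = R·ln tan(π/4 + φ/2) = 6378137 × 0.696001108 = 4439190.420 m.

x 15665680.2 m, y 4439190.4 m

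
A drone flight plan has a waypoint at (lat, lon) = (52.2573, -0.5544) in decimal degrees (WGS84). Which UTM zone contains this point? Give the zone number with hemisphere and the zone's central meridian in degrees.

UTM zone = ⌊(λ + 180)/6⌋ + 1; -0.5544° ∈ [-6°, 0°) → zone 30.
Hemisphere: N (φ ≥ 0).
Central meridian λ₀ = 6×30 − 183 = -3°.

Zone 30N, central meridian -3°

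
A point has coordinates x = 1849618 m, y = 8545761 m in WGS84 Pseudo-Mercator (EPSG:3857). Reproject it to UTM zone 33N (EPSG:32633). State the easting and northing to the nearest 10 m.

E 588330 m, N 6724820 m

Web Mercator inverse (R = 6378137 m) → φ = 60.64940072°, λ = 16.61540119°.
UTM 33N forward: E = 588325.553 m, N = 6724822.442 m.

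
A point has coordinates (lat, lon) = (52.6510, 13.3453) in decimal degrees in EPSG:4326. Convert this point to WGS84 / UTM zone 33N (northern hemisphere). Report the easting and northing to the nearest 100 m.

E 388100 m, N 5834700 m

Zone 33 central meridian λ₀ = 6×33 − 183 = 15°; Δλ = -1.6547°.
Transverse Mercator on WGS84 with k₀ = 0.9996 gives E = 388063.205 m, N = 5834733.396 m.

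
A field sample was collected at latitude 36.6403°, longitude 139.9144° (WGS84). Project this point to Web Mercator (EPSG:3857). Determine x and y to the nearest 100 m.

Web Mercator is spherical with R = a = 6378137 m.
x = R·λ = 6378137 × 2.441966951 = 15575199.763 m.
y = R·ln tan(π/4 + φ/2) = 6378137 × 0.688145636 = 4389087.141 m.

x 15575200 m, y 4389100 m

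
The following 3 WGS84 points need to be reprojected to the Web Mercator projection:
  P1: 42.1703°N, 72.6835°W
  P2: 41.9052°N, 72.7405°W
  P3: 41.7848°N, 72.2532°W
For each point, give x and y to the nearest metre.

Web Mercator: x = R·λ, y = R·ln tan(π/4+φ/2), R = 6378137 m.
P1 (42.1703°, -72.6835°) → (-8091090.209, 5186523.793) m.
P2 (41.9052°, -72.7405°) → (-8097435.420, 5146789.425) m.
P3 (41.7848°, -72.2532°) → (-8043189.432, 5128797.839) m.

P1: x -8091090 m, y 5186524 m; P2: x -8097435 m, y 5146789 m; P3: x -8043189 m, y 5128798 m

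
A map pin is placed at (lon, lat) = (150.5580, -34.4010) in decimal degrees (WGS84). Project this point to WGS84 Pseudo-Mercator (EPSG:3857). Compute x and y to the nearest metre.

Web Mercator is spherical with R = a = 6378137 m.
x = R·λ = 6378137 × 2.627732815 = 16760039.895 m.
y = R·ln tan(π/4 + φ/2) = 6378137 × -0.640120221 = -4082774.465 m.

x 16760040 m, y -4082774 m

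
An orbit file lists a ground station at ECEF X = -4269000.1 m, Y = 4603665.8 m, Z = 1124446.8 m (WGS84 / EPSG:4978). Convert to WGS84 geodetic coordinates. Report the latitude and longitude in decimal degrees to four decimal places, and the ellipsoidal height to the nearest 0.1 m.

lat 10.2209°, lon 132.8399°, h 812.9 m

λ = atan2(Y, X) = 132.83989990°; p = √(X²+Y²) = 6278383.6 m.
Bowring's method on WGS84 (a = 6378137 m, b = 6356752.314 m) gives φ = 10.22090030°, h = 812.871 m.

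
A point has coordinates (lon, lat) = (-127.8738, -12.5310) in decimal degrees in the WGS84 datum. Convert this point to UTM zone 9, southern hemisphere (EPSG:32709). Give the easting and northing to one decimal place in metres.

Zone 9 central meridian λ₀ = 6×9 − 183 = -129°; Δλ = +1.1262°.
Transverse Mercator on WGS84 with k₀ = 0.9996 gives E = 622359.102 m, N = 8614467.360 m.

E 622359.1 m, N 8614467.4 m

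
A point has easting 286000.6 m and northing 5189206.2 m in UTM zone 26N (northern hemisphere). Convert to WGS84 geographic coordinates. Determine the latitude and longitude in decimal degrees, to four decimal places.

Zone 26N: λ₀ = -27°, k₀ = 0.9996, false easting 500000 m.
Meridian distance M = (N − FN)/k₀ = 5191282.7 m.
Inverse transverse Mercator on WGS84 gives φ = 46.82200015°, λ = -29.80560055°.

lat 46.8220°, lon -29.8056°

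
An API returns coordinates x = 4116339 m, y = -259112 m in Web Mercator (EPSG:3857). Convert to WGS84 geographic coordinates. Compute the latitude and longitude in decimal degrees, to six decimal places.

R = 6378137 m. λ = x/R = 36.97770238°.
φ = 2·arctan(exp(y/R)) − 90° = 2·arctan(0.96019) − 90° = -2.32700271°.

lat -2.327003°, lon 36.977702°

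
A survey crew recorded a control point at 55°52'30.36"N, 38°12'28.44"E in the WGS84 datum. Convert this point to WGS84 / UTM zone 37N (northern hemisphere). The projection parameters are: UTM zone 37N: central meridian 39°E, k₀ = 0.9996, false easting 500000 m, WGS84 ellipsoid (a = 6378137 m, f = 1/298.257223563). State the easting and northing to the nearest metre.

Zone 37 central meridian λ₀ = 6×37 − 183 = 39°; Δλ = -0.7921°.
Transverse Mercator on WGS84 with k₀ = 0.9996 gives E = 450439.834 m, N = 6192462.297 m.

E 450440 m, N 6192462 m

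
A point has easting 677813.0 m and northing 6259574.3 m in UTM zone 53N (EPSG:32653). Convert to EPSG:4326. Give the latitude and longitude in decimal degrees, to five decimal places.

lat 56.44710°, lon 137.88490°

Zone 53N: λ₀ = 135°, k₀ = 0.9996, false easting 500000 m.
Meridian distance M = (N − FN)/k₀ = 6262079.1 m.
Inverse transverse Mercator on WGS84 gives φ = 56.44709977°, λ = 137.88489991°.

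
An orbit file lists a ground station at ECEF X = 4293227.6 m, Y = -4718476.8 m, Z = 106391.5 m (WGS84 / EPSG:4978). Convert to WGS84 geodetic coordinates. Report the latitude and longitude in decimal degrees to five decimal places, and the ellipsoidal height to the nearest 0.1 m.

λ = atan2(Y, X) = -47.70170020°; p = √(X²+Y²) = 6379328.1 m.
Bowring's method on WGS84 (a = 6378137 m, b = 6356752.314 m) gives φ = 0.96190011°, h = 2084.152 m.

lat 0.96190°, lon -47.70170°, h 2084.2 m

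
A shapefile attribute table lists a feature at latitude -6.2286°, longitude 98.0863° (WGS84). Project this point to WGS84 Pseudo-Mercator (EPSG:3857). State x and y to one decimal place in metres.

Web Mercator is spherical with R = a = 6378137 m.
x = R·λ = 6378137 × 1.711928886 = 10918916.970 m.
y = R·ln tan(π/4 + φ/2) = 6378137 × -0.108924330 = -694734.300 m.

x 10918917.0 m, y -694734.3 m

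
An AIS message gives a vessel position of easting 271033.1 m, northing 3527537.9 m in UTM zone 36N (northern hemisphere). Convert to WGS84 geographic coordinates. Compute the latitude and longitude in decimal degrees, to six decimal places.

lat 31.860600°, lon 30.579900°

Zone 36N: λ₀ = 33°, k₀ = 0.9996, false easting 500000 m.
Meridian distance M = (N − FN)/k₀ = 3528949.5 m.
Inverse transverse Mercator on WGS84 gives φ = 31.86060025°, λ = 30.57990026°.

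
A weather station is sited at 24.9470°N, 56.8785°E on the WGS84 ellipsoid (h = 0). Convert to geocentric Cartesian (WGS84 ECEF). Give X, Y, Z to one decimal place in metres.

WGS84: a = 6378137 m, e² = 0.006694380; N(φ) = a/√(1−e²sin²φ) = 6381938.314 m.
X = (N+h)·cosφ·cosλ = 3161833.841 m; Y = (N+h)·cosφ·sinλ = 4846267.216 m; Z = (N(1−e²)+h)·sinφ = 2673752.436 m.

X 3161833.8 m, Y 4846267.2 m, Z 2673752.4 m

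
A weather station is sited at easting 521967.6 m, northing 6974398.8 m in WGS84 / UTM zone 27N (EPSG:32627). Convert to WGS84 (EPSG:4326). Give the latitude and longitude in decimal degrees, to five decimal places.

Zone 27N: λ₀ = -21°, k₀ = 0.9996, false easting 500000 m.
Meridian distance M = (N − FN)/k₀ = 6977189.7 m.
Inverse transverse Mercator on WGS84 gives φ = 62.89890011°, λ = -20.56779973°.

lat 62.89890°, lon -20.56780°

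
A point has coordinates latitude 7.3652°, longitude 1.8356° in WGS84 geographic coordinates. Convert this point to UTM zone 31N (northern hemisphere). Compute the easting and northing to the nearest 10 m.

E 371480 m, N 814290 m

Zone 31 central meridian λ₀ = 6×31 − 183 = 3°; Δλ = -1.1644°.
Transverse Mercator on WGS84 with k₀ = 0.9996 gives E = 371484.794 m, N = 814288.200 m.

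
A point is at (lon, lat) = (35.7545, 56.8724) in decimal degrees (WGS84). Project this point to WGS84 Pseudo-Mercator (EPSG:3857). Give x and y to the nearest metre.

Web Mercator is spherical with R = a = 6378137 m.
x = R·λ = 6378137 × 0.624033747 = 3980172.734 m.
y = R·ln tan(π/4 + φ/2) = 6378137 × 1.212592789 = 7734082.936 m.

x 3980173 m, y 7734083 m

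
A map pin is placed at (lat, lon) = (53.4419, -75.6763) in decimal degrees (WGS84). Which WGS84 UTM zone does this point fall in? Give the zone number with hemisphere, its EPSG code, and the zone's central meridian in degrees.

Zone 18N (EPSG:32618), central meridian -75°

UTM zone = ⌊(λ + 180)/6⌋ + 1; -75.6763° ∈ [-78°, -72°) → zone 18.
Hemisphere: N (φ ≥ 0).
Central meridian λ₀ = 6×18 − 183 = -75°.
EPSG code: 32618.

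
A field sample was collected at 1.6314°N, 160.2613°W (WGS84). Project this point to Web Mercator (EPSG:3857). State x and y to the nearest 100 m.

x -17840200 m, y 181600 m

Web Mercator is spherical with R = a = 6378137 m.
x = R·λ = 6378137 × -2.797087349 = -17840206.310 m.
y = R·ln tan(π/4 + φ/2) = 6378137 × 0.028477150 = 181631.161 m.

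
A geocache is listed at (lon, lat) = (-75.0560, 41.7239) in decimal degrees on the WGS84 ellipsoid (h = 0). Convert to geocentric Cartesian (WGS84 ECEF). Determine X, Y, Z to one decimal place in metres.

WGS84: a = 6378137 m, e² = 0.006694380; N(φ) = a/√(1−e²sin²φ) = 6387614.460 m.
X = (N+h)·cosφ·cosλ = 1229409.004 m; Y = (N+h)·cosφ·sinλ = -4606220.346 m; Z = (N(1−e²)+h)·sinφ = 4222764.763 m.

X 1229409.0 m, Y -4606220.3 m, Z 4222764.8 m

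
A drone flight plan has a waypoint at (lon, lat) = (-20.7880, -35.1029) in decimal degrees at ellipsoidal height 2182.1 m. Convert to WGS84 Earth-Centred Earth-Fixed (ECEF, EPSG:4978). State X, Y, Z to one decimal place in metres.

WGS84: a = 6378137 m, e² = 0.006694380; N(φ) = a/√(1−e²sin²φ) = 6385208.347 m.
X = (N+h)·cosφ·cosλ = 4885465.748 m; Y = (N+h)·cosφ·sinλ = -1854643.584 m; Z = (N(1−e²)+h)·sinφ = -3648467.177 m.

X 4885465.7 m, Y -1854643.6 m, Z -3648467.2 m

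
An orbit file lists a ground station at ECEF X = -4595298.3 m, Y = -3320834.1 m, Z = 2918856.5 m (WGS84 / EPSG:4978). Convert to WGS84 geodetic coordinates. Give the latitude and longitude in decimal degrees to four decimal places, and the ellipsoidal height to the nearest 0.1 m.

lat 27.3973°, lon -144.1459°, h 3227.9 m

λ = atan2(Y, X) = -144.14590017°; p = √(X²+Y²) = 5669630.1 m.
Bowring's method on WGS84 (a = 6378137 m, b = 6356752.314 m) gives φ = 27.39729966°, h = 3227.922 m.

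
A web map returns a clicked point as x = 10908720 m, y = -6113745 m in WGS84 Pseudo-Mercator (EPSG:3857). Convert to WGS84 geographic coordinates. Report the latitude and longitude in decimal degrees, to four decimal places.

R = 6378137 m. λ = x/R = 97.99469906°.
φ = 2·arctan(exp(y/R)) − 90° = 2·arctan(0.38345) − 90° = -48.04139949°.

lat -48.0414°, lon 97.9947°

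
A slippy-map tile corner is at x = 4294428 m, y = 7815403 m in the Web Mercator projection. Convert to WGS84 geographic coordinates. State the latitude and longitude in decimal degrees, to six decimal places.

lat 57.269501°, lon 38.577503°

R = 6378137 m. λ = x/R = 38.57750309°.
φ = 2·arctan(exp(y/R)) − 90° = 2·arctan(3.40533) − 90° = 57.26950101°.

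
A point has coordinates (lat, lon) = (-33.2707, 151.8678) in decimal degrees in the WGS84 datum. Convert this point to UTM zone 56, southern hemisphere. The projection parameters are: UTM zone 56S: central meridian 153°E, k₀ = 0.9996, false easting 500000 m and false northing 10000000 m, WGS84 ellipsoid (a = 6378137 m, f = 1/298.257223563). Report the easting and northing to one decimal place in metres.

Zone 56 central meridian λ₀ = 6×56 − 183 = 153°; Δλ = -1.1322°.
Transverse Mercator on WGS84 with k₀ = 0.9996 gives E = 394555.998 m, N = 6318130.993 m.

E 394556.0 m, N 6318131.0 m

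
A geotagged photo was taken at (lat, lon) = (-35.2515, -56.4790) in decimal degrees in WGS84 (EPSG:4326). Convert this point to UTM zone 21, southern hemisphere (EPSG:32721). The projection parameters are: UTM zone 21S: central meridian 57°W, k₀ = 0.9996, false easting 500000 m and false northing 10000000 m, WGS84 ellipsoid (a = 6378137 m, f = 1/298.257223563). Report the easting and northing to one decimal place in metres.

Zone 21 central meridian λ₀ = 6×21 − 183 = -57°; Δλ = +0.5210°.
Transverse Mercator on WGS84 with k₀ = 0.9996 gives E = 547396.408 m, N = 6098941.585 m.

E 547396.4 m, N 6098941.6 m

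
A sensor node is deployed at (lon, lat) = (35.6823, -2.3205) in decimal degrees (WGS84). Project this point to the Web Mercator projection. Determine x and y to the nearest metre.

x 3972135 m, y -258388 m

Web Mercator is spherical with R = a = 6378137 m.
x = R·λ = 6378137 × 0.622773620 = 3972135.466 m.
y = R·ln tan(π/4 + φ/2) = 6378137 × -0.040511442 = -258387.526 m.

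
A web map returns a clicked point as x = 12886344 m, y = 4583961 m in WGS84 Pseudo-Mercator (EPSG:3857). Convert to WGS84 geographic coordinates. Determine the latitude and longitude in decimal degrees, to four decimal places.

R = 6378137 m. λ = x/R = 115.75999772°.
φ = 2·arctan(exp(y/R)) − 90° = 2·arctan(2.05176) − 90° = 38.03209675°.

lat 38.0321°, lon 115.7600°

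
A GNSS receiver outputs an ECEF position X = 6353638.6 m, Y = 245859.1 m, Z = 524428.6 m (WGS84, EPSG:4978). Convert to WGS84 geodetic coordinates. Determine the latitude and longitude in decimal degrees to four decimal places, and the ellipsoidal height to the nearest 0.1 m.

lat 4.7466°, lon 2.2160°, h 1992.2 m

λ = atan2(Y, X) = 2.21600016°; p = √(X²+Y²) = 6358393.7 m.
Bowring's method on WGS84 (a = 6378137 m, b = 6356752.314 m) gives φ = 4.74660018°, h = 1992.189 m.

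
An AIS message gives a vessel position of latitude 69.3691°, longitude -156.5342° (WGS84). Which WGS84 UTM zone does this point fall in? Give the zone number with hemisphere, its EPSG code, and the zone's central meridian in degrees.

UTM zone = ⌊(λ + 180)/6⌋ + 1; -156.5342° ∈ [-162°, -156°) → zone 4.
Hemisphere: N (φ ≥ 0).
Central meridian λ₀ = 6×4 − 183 = -159°.
EPSG code: 32604.

Zone 4N (EPSG:32604), central meridian -159°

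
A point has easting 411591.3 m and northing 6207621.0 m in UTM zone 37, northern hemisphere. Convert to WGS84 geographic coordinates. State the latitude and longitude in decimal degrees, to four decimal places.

lat 56.0057°, lon 37.5822°

Zone 37N: λ₀ = 39°, k₀ = 0.9996, false easting 500000 m.
Meridian distance M = (N − FN)/k₀ = 6210105.0 m.
Inverse transverse Mercator on WGS84 gives φ = 56.00570036°, λ = 37.58219992°.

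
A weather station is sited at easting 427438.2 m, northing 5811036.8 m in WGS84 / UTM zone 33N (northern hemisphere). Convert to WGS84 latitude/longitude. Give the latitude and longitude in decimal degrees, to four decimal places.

lat 52.4447°, lon 13.9324°

Zone 33N: λ₀ = 15°, k₀ = 0.9996, false easting 500000 m.
Meridian distance M = (N − FN)/k₀ = 5813362.1 m.
Inverse transverse Mercator on WGS84 gives φ = 52.44469959°, λ = 13.93239980°.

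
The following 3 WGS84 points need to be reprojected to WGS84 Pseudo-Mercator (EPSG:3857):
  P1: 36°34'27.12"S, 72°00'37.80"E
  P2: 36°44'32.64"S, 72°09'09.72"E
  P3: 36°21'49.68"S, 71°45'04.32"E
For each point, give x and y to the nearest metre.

P1: x 8016172 m, y -4379921 m; P2: x 8032002 m, y -4403261 m; P3: x 7987307 m, y -4350796 m

Web Mercator: x = R·λ, y = R·ln tan(π/4+φ/2), R = 6378137 m.
P1 (-36.5742°, 72.0105°) → (8016172.192, -4379920.785) m.
P2 (-36.7424°, 72.1527°) → (8032001.823, -4403261.236) m.
P3 (-36.3638°, 71.7512°) → (7987307.048, -4350795.850) m.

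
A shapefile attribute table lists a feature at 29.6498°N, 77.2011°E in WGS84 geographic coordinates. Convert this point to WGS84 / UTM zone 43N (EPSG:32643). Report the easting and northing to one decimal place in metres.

E 713059.4 m, N 3282006.6 m

Zone 43 central meridian λ₀ = 6×43 − 183 = 75°; Δλ = +2.2011°.
Transverse Mercator on WGS84 with k₀ = 0.9996 gives E = 713059.359 m, N = 3282006.563 m.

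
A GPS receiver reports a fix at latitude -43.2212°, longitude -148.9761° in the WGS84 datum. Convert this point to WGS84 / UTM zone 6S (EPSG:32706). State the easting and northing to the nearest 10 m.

Zone 6 central meridian λ₀ = 6×6 − 183 = -147°; Δλ = -1.9761°.
Transverse Mercator on WGS84 with k₀ = 0.9996 gives E = 339508.309 m, N = 5212725.131 m.

E 339510 m, N 5212730 m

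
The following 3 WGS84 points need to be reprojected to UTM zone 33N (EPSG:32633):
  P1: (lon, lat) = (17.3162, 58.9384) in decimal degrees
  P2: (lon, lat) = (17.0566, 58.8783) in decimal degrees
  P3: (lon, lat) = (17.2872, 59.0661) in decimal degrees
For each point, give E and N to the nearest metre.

UTM zone 33N: λ₀ = 15°, k₀ = 0.9996.
P1 (58.9384°, 17.3162°) → (633291.673, 6535501.207) m.
P2 (58.8783°, 17.0566°) → (618561.241, 6528322.669) m.
P3 (59.0661°, 17.2872°) → (631136.569, 6549657.915) m.

P1: E 633292 m, N 6535501 m; P2: E 618561 m, N 6528323 m; P3: E 631137 m, N 6549658 m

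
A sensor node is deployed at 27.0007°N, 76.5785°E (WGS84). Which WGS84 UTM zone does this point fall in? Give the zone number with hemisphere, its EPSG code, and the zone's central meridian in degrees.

Zone 43N (EPSG:32643), central meridian 75°

UTM zone = ⌊(λ + 180)/6⌋ + 1; 76.5785° ∈ [72°, 78°) → zone 43.
Hemisphere: N (φ ≥ 0).
Central meridian λ₀ = 6×43 − 183 = 75°.
EPSG code: 32643.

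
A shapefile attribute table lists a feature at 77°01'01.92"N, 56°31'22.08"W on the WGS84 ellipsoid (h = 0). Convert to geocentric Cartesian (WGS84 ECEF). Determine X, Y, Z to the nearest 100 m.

WGS84: a = 6378137 m, e² = 0.006694380; N(φ) = a/√(1−e²sin²φ) = 6398505.485 m.
X = (N+h)·cosφ·cosλ = 792920.712 m; Y = (N+h)·cosφ·sinλ = -1199008.909 m; Z = (N(1−e²)+h)·sinφ = 6193204.927 m.

X 792900 m, Y -1199000 m, Z 6193200 m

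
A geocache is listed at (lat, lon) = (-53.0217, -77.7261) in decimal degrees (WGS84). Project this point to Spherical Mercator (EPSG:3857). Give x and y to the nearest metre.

Web Mercator is spherical with R = a = 6378137 m.
x = R·λ = 6378137 × -1.356576360 = -8652429.873 m.
y = R·ln tan(π/4 + φ/2) = 6378137 × -1.095462961 = -6987012.842 m.

x -8652430 m, y -6987013 m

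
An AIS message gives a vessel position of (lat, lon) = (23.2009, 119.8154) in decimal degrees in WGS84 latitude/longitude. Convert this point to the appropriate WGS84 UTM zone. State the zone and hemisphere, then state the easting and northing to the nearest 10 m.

Zone 50N: E 788180 m, N 2568550 m

Longitude 119.8154° lies in the 6° band [114°, 120°), giving zone 50; latitude is north of the equator, so 50N.
Zone 50 central meridian λ₀ = 6×50 − 183 = 117°; Δλ = +2.8154°.
Transverse Mercator on WGS84 with k₀ = 0.9996 gives E = 788178.253 m, N = 2568550.458 m.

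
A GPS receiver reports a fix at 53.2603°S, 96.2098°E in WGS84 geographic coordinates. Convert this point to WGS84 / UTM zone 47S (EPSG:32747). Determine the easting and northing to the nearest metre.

Zone 47 central meridian λ₀ = 6×47 − 183 = 99°; Δλ = -2.7902°.
Transverse Mercator on WGS84 with k₀ = 0.9996 gives E = 313897.641 m, N = 4095140.063 m.

E 313898 m, N 4095140 m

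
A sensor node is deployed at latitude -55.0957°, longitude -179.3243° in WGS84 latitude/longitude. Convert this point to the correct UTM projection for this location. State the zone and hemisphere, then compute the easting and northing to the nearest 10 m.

Zone 1S: E 351690 m, N 3892090 m

Longitude -179.3243° lies in the 6° band [-180°, -174°), giving zone 1; latitude is south of the equator, so 1S.
Zone 1 central meridian λ₀ = 6×1 − 183 = -177°; Δλ = -2.3243°.
Transverse Mercator on WGS84 with k₀ = 0.9996 gives E = 351686.057 m, N = 3892091.397 m.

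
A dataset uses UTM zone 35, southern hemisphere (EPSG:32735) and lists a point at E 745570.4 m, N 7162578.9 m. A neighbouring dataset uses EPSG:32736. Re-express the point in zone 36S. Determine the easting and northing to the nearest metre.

UTM 35S → geographic: φ = -25.63399988°, λ = 29.44579968°.
UTM 36S (λ₀ = 33°) forward: E = 143064.757 m, N = 7160053.798 m.

E 143065 m, N 7160054 m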